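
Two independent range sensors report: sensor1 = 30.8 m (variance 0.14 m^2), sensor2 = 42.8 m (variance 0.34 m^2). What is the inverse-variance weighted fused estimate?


w1 = (1/var1) / (1/var1 + 1/var2)
   = 7.1429 / (7.1429 + 2.9412) = 0.7083
w2 = 1 - w1 = 0.2917
fused = w1*s1 + w2*s2 = 21.8167 + 12.4833
= 34.3 m


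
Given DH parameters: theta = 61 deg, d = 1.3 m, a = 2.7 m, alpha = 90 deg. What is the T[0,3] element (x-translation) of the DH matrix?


T[0,3] = a * cos(theta)
= 2.7 * cos(61 deg)
= 2.7 * 0.4848
= 1.309


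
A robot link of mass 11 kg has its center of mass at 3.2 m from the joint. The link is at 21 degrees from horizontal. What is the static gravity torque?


tau = m*g*L*cos(angle)
= 11 * 9.81 * 3.2 * cos(21 deg)
= 11 * 9.81 * 3.2 * 0.9336
= 322.3765 Nm


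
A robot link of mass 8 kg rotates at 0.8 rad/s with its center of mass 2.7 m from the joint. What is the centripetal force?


F = m * omega^2 * r
= 8 * 0.8^2 * 2.7
= 8 * 0.64 * 2.7
= 13.824 N


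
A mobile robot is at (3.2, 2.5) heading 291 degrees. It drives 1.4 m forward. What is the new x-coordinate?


x_new = x0 + d*cos(theta)
= 3.2 + 1.4*cos(291)
= 3.2 + 0.5017
= 3.7017


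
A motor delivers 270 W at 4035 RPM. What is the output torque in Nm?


omega = 4035 * 2*pi/60 = 422.5442 rad/s
tau = P / omega = 270 / 422.5442
= 0.639 Nm


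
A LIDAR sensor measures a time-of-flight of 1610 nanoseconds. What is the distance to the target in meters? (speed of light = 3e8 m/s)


tof = 1610 ns = 1.61e-06 s
dist = c * tof / 2
= 3e8 * 1.61e-06 / 2
= 241.5 m


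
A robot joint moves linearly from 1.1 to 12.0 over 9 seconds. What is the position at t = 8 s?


s = t/T = 8/9 = 0.8889
p(t) = p0 + (pf-p0)*s
= 1.1 + (12.0 - 1.1) * 0.8889
= 10.7889


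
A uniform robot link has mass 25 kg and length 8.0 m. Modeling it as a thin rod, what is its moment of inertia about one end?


I = (1/3) * m * L^2
= (1/3) * 25 * 8.0^2
= 0.333333 * 25 * 64.0
= 533.3333 kg*m^2


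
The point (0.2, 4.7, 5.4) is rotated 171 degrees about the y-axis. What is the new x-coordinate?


Rotation about y-axis: x' = x*cos(theta) + z*sin(theta)
= 0.2 * -0.9877 + 5.4 * 0.1564
= 0.6472


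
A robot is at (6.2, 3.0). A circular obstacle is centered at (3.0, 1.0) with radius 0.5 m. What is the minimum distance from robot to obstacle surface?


center_dist = sqrt((6.2-3.0)^2 + (3.0-1.0)^2)
= sqrt(10.24 + 4.0)
= 3.7736
min_dist = center_dist - radius = 3.7736 - 0.5 = 3.2736 m


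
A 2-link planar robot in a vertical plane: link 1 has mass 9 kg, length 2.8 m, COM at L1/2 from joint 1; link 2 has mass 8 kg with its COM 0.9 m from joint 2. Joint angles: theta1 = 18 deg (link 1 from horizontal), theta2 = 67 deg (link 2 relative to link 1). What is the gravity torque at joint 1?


Horizontal distance from joint 1 to link-1 COM:
  x_c1 = (L1/2)*cos(t1) = 1.4 * 0.9511 = 1.3315 m
Horizontal distance from joint 1 to link-2 COM:
  x_c2 = L1*cos(t1) + Lc2*cos(t1+t2)
       = 2.8*0.9511 + 0.9*0.0872 = 2.7414 m
tau1 = m1*g*x_c1 + m2*g*x_c2
     = 9*9.81*1.3315 + 8*9.81*2.7414
     = 117.5563 + 215.1449
     = 332.7012 Nm


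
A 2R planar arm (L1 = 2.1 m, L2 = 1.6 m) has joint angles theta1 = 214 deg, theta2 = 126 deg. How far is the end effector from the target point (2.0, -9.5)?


End effector via forward kinematics:
x = L1*cos(t1) + L2*cos(t1+t2) = -0.2375
y = L1*sin(t1) + L2*sin(t1+t2) = -1.7215
Distance to target:
d = sqrt((2.0 - -0.2375)^2 + (-9.5 - -1.7215)^2)
= sqrt(5.0063 + 60.5045)
= 8.0939 m


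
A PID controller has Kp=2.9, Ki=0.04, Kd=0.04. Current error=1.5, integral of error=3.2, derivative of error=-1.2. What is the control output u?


u = Kp*e + Ki*int(e) + Kd*de/dt
= 2.9*1.5 + 0.04*3.2 + 0.04*(-1.2)
= 4.35 + 0.128 + -0.048
= 4.43


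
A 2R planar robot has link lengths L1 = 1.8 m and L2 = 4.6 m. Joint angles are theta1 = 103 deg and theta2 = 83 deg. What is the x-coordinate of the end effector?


Convert angles to radians: theta1 = 1.7977, theta2 = 1.4486
x = L1*cos(theta1) + L2*cos(theta1+theta2)
x = -0.4049 + -4.5748
x = -4.9797


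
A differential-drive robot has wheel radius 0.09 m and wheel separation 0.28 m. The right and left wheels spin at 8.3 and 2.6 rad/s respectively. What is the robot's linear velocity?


vR = r*wR = 0.09*8.3 = 0.747 m/s
vL = r*wL = 0.09*2.6 = 0.234 m/s
v = (vR+vL)/2 = 0.4905 m/s
omega = (vR-vL)/L = 1.8321 rad/s
linear velocity = 0.4905 m/s


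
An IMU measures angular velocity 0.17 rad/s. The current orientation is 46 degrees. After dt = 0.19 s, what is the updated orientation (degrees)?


delta_theta = w * dt = 0.17 * 0.19 = 0.0323 rad
= 1.8507 deg
theta_new = 46 + 1.8507 = 47.8507 deg


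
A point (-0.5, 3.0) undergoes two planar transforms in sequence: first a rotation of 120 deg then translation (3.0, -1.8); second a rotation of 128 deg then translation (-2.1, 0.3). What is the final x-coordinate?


After transform 1:
x1 = cos(120)*-0.5 - sin(120)*3.0 + 3.0 = 0.6519
y1 = sin(120)*-0.5 + cos(120)*3.0 + -1.8 = -3.733
After transform 2:
x2 = cos(128)*0.6519 - sin(128)*-3.733 + -2.1
= 0.4403


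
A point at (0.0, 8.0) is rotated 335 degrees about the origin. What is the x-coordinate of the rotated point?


x' = x*cos(theta) - y*sin(theta)
cos(335 deg) = 0.9063, sin(335 deg) = -0.4226
x' = 0.0 * 0.9063 - 8.0 * -0.4226
= 0.0 - -3.3809
= 3.3809


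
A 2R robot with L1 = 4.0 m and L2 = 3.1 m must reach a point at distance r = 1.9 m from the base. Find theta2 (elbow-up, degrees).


cos(theta2) = (r^2 - L1^2 - L2^2) / (2*L1*L2)
cos(theta2) = (3.61 - 16.0 - 9.61) / 24.8
cos(theta2) = -0.887097
theta2 = 152.5107 degrees


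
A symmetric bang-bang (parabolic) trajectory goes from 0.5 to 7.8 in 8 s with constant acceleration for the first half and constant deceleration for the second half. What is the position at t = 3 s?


Symmetric rest-to-rest: each phase covers (pf-p0)/2 in time T/2. 0.5*a*(T/2)^2 = (pf-p0)/2 => a = 4*(pf-p0)/T^2
a = 4*(7.8-0.5)/8^2 = 0.4562
t = 3 is in the acceleration phase (t <= T/2).
p = p0 + 0.5*a*t^2 = 0.5 + 0.5*0.4562*3^2
= 2.5531


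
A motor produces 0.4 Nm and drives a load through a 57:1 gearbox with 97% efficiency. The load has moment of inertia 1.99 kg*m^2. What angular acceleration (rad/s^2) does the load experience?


tau_out = tau_motor * N * eta
= 0.4 * 57 * 0.97 = 22.116 Nm
alpha = tau_out / I = 22.116 / 1.99
= 11.1136 rad/s^2


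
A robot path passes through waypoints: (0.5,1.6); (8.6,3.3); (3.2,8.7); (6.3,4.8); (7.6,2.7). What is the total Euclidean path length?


Segment lengths:
  seg1 = sqrt((8.1)^2 + (1.7)^2) = 8.2765
  seg2 = sqrt((-5.4)^2 + (5.4)^2) = 7.6368
  seg3 = sqrt((3.1)^2 + (-3.9)^2) = 4.982
  seg4 = sqrt((1.3)^2 + (-2.1)^2) = 2.4698
Total = 23.365


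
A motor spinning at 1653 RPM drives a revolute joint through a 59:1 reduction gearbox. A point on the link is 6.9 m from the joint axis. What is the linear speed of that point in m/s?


omega_motor = 1653 * 2*pi/60 = 173.1018 rad/s
omega_joint = omega_motor / 59 = 2.9339 rad/s
v = omega_joint * r = 2.9339 * 6.9
= 20.2441 m/s


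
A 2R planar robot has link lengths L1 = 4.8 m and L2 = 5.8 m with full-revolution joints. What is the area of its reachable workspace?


r_max = L1 + L2 = 10.6 m
r_min = |L1 - L2| = 1.0 m
Area = pi*(r_max^2 - r_min^2)
= pi*(112.36 - 1.0)
= pi * 111.36
= 349.8478 m^2


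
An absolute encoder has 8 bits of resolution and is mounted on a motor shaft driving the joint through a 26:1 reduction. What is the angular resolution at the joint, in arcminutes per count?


counts = 2^8 = 256
effective counts at joint = 256 * 26 = 6656
resolution = 360*60 / 6656
= 3.2452 arcmin/count


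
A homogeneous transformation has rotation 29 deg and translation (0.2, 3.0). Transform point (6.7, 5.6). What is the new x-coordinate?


x' = cos(theta)*px - sin(theta)*py + tx
= 0.8746*6.7 - 0.4848*5.6 + 0.2
= 3.345


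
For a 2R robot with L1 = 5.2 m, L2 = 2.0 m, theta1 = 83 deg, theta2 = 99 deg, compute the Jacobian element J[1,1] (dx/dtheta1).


J[1,1] = -L1*sin(t1) - L2*sin(t1+t2)
= -5.2*sin(83) - 2.0*sin(182)
= -5.0914


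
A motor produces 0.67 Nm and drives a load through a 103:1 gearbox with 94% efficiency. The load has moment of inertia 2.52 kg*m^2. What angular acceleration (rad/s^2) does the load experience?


tau_out = tau_motor * N * eta
= 0.67 * 103 * 0.94 = 64.8694 Nm
alpha = tau_out / I = 64.8694 / 2.52
= 25.7418 rad/s^2


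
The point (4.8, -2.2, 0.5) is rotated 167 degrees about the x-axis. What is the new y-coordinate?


Rotation about x-axis: y' = y*cos(theta) - z*sin(theta)
= -2.2 * -0.9744 - 0.5 * 0.225
= 2.0311


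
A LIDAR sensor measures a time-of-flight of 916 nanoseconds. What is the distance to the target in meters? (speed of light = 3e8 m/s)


tof = 916 ns = 9.16e-07 s
dist = c * tof / 2
= 3e8 * 9.16e-07 / 2
= 137.4 m


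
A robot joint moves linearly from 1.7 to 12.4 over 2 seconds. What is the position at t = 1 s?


s = t/T = 1/2 = 0.5
p(t) = p0 + (pf-p0)*s
= 1.7 + (12.4 - 1.7) * 0.5
= 7.05


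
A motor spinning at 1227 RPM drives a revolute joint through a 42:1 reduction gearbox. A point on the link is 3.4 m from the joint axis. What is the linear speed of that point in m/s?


omega_motor = 1227 * 2*pi/60 = 128.4911 rad/s
omega_joint = omega_motor / 42 = 3.0593 rad/s
v = omega_joint * r = 3.0593 * 3.4
= 10.4017 m/s


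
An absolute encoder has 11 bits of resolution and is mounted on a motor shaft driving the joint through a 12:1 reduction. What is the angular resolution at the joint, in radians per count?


counts = 2^11 = 2048
effective counts at joint = 2048 * 12 = 24576
resolution = 2*pi / 24576
= 2.5566e-04 rad/count


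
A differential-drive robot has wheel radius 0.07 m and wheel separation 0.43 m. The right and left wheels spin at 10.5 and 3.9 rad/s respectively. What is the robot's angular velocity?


vR = r*wR = 0.07*10.5 = 0.735 m/s
vL = r*wL = 0.07*3.9 = 0.273 m/s
v = (vR+vL)/2 = 0.504 m/s
omega = (vR-vL)/L = 1.0744 rad/s
angular velocity = 1.0744 rad/s


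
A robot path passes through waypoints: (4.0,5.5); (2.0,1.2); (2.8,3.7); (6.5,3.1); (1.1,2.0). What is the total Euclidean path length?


Segment lengths:
  seg1 = sqrt((-2.0)^2 + (-4.3)^2) = 4.7424
  seg2 = sqrt((0.8)^2 + (2.5)^2) = 2.6249
  seg3 = sqrt((3.7)^2 + (-0.6)^2) = 3.7483
  seg4 = sqrt((-5.4)^2 + (-1.1)^2) = 5.5109
Total = 16.6265


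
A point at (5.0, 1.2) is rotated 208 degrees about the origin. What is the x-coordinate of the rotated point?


x' = x*cos(theta) - y*sin(theta)
cos(208 deg) = -0.8829, sin(208 deg) = -0.4695
x' = 5.0 * -0.8829 - 1.2 * -0.4695
= -4.4147 - -0.5634
= -3.8514


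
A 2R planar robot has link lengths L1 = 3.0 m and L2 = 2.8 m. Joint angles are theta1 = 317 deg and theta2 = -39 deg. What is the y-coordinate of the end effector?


Convert angles to radians: theta1 = 5.5327, theta2 = -0.6807
y = L1*sin(theta1) + L2*sin(theta1+theta2)
y = -2.046 + -2.7728
y = -4.8187


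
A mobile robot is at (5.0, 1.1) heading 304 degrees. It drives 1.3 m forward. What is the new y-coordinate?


y_new = y0 + d*sin(theta)
= 1.1 + 1.3*sin(304)
= 1.1 + -1.0777
= 0.0223


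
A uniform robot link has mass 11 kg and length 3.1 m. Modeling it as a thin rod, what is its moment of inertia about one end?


I = (1/3) * m * L^2
= (1/3) * 11 * 3.1^2
= 0.333333 * 11 * 9.61
= 35.2367 kg*m^2


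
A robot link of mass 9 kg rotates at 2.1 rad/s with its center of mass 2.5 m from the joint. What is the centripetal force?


F = m * omega^2 * r
= 9 * 2.1^2 * 2.5
= 9 * 4.41 * 2.5
= 99.225 N


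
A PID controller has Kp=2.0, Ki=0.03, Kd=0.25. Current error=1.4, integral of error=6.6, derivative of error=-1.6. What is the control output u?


u = Kp*e + Ki*int(e) + Kd*de/dt
= 2.0*1.4 + 0.03*6.6 + 0.25*(-1.6)
= 2.8 + 0.198 + -0.4
= 2.598


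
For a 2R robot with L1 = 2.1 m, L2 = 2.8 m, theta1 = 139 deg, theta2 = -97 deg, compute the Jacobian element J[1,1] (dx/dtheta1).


J[1,1] = -L1*sin(t1) - L2*sin(t1+t2)
= -2.1*sin(139) - 2.8*sin(42)
= -3.2513


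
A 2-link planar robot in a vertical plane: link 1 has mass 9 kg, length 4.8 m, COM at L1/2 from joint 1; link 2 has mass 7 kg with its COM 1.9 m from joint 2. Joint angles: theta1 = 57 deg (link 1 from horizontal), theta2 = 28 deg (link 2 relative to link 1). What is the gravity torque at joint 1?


Horizontal distance from joint 1 to link-1 COM:
  x_c1 = (L1/2)*cos(t1) = 2.4 * 0.5446 = 1.3071 m
Horizontal distance from joint 1 to link-2 COM:
  x_c2 = L1*cos(t1) + Lc2*cos(t1+t2)
       = 4.8*0.5446 + 1.9*0.0872 = 2.7799 m
tau1 = m1*g*x_c1 + m2*g*x_c2
     = 9*9.81*1.3071 + 7*9.81*2.7799
     = 115.4068 + 190.8932
     = 306.3 Nm


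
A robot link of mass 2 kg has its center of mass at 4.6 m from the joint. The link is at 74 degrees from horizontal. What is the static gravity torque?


tau = m*g*L*cos(angle)
= 2 * 9.81 * 4.6 * cos(74 deg)
= 2 * 9.81 * 4.6 * 0.2756
= 24.8768 Nm


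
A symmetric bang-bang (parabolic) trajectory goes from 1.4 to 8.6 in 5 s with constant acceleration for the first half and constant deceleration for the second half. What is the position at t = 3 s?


Symmetric rest-to-rest: each phase covers (pf-p0)/2 in time T/2. 0.5*a*(T/2)^2 = (pf-p0)/2 => a = 4*(pf-p0)/T^2
a = 4*(8.6-1.4)/5^2 = 1.152
t = 3 is in the deceleration phase (t > T/2).
p = pf - 0.5*a*(T-t)^2 = 8.6 - 0.5*1.152*2^2
= 6.296


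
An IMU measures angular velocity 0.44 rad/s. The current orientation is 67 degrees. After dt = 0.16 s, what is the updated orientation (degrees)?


delta_theta = w * dt = 0.44 * 0.16 = 0.0704 rad
= 4.0336 deg
theta_new = 67 + 4.0336 = 71.0336 deg


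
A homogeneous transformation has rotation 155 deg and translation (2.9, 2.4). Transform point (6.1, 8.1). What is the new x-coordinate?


x' = cos(theta)*px - sin(theta)*py + tx
= -0.9063*6.1 - 0.4226*8.1 + 2.9
= -6.0517


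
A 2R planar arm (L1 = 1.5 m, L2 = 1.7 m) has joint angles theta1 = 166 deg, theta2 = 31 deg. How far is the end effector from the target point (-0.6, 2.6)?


End effector via forward kinematics:
x = L1*cos(t1) + L2*cos(t1+t2) = -3.0812
y = L1*sin(t1) + L2*sin(t1+t2) = -0.1341
Distance to target:
d = sqrt((-0.6 - -3.0812)^2 + (2.6 - -0.1341)^2)
= sqrt(6.1562 + 7.4756)
= 3.6921 m


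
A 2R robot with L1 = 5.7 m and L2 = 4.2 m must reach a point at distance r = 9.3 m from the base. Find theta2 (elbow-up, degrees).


cos(theta2) = (r^2 - L1^2 - L2^2) / (2*L1*L2)
cos(theta2) = (86.49 - 32.49 - 17.64) / 47.88
cos(theta2) = 0.759398
theta2 = 40.5888 degrees


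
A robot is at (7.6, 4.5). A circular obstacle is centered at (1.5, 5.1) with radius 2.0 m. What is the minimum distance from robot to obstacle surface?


center_dist = sqrt((7.6-1.5)^2 + (4.5-5.1)^2)
= sqrt(37.21 + 0.36)
= 6.1294
min_dist = center_dist - radius = 6.1294 - 2.0 = 4.1294 m


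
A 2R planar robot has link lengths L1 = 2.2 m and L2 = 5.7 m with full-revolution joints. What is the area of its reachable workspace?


r_max = L1 + L2 = 7.9 m
r_min = |L1 - L2| = 3.5 m
Area = pi*(r_max^2 - r_min^2)
= pi*(62.41 - 12.25)
= pi * 50.16
= 157.5823 m^2


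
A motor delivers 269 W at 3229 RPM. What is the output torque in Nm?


omega = 3229 * 2*pi/60 = 338.1401 rad/s
tau = P / omega = 269 / 338.1401
= 0.7955 Nm


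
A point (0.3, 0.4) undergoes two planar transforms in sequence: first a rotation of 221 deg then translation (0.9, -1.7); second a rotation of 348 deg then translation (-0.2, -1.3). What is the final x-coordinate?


After transform 1:
x1 = cos(221)*0.3 - sin(221)*0.4 + 0.9 = 0.936
y1 = sin(221)*0.3 + cos(221)*0.4 + -1.7 = -2.1987
After transform 2:
x2 = cos(348)*0.936 - sin(348)*-2.1987 + -0.2
= 0.2584


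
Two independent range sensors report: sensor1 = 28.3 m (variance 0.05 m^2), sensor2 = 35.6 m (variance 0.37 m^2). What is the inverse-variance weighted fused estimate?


w1 = (1/var1) / (1/var1 + 1/var2)
   = 20.0 / (20.0 + 2.7027) = 0.881
w2 = 1 - w1 = 0.119
fused = w1*s1 + w2*s2 = 24.931 + 4.2381
= 29.169 m


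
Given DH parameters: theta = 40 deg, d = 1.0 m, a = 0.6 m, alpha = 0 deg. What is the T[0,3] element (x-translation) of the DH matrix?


T[0,3] = a * cos(theta)
= 0.6 * cos(40 deg)
= 0.6 * 0.766
= 0.4596


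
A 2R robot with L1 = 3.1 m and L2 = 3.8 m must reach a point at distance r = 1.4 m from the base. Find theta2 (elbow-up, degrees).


cos(theta2) = (r^2 - L1^2 - L2^2) / (2*L1*L2)
cos(theta2) = (1.96 - 9.61 - 14.44) / 23.56
cos(theta2) = -0.937606
theta2 = 159.6533 degrees


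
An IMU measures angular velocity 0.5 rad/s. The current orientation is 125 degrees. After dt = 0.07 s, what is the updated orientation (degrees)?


delta_theta = w * dt = 0.5 * 0.07 = 0.035 rad
= 2.0054 deg
theta_new = 125 + 2.0054 = 127.0054 deg


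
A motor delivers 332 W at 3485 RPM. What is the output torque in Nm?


omega = 3485 * 2*pi/60 = 364.9483 rad/s
tau = P / omega = 332 / 364.9483
= 0.9097 Nm


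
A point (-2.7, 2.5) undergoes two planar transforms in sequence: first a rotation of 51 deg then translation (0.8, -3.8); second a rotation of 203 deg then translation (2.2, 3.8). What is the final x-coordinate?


After transform 1:
x1 = cos(51)*-2.7 - sin(51)*2.5 + 0.8 = -2.842
y1 = sin(51)*-2.7 + cos(51)*2.5 + -3.8 = -4.325
After transform 2:
x2 = cos(203)*-2.842 - sin(203)*-4.325 + 2.2
= 3.1262


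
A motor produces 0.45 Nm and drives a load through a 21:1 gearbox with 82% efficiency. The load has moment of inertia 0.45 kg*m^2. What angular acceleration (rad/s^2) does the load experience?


tau_out = tau_motor * N * eta
= 0.45 * 21 * 0.82 = 7.749 Nm
alpha = tau_out / I = 7.749 / 0.45
= 17.22 rad/s^2


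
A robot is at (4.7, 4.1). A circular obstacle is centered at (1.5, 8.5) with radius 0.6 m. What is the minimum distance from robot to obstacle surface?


center_dist = sqrt((4.7-1.5)^2 + (4.1-8.5)^2)
= sqrt(10.24 + 19.36)
= 5.4406
min_dist = center_dist - radius = 5.4406 - 0.6 = 4.8406 m


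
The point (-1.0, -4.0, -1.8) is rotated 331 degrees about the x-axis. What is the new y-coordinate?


Rotation about x-axis: y' = y*cos(theta) - z*sin(theta)
= -4.0 * 0.8746 - -1.8 * -0.4848
= -4.3711


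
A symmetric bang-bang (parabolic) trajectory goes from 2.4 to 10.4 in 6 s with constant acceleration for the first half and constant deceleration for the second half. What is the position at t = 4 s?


Symmetric rest-to-rest: each phase covers (pf-p0)/2 in time T/2. 0.5*a*(T/2)^2 = (pf-p0)/2 => a = 4*(pf-p0)/T^2
a = 4*(10.4-2.4)/6^2 = 0.8889
t = 4 is in the deceleration phase (t > T/2).
p = pf - 0.5*a*(T-t)^2 = 10.4 - 0.5*0.8889*2^2
= 8.6222


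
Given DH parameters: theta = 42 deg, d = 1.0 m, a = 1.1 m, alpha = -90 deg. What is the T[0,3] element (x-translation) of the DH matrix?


T[0,3] = a * cos(theta)
= 1.1 * cos(42 deg)
= 1.1 * 0.7431
= 0.8175


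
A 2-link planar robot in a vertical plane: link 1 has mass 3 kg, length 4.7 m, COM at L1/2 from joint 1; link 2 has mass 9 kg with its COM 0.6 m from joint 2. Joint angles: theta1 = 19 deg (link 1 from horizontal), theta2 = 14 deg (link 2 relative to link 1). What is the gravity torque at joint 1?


Horizontal distance from joint 1 to link-1 COM:
  x_c1 = (L1/2)*cos(t1) = 2.35 * 0.9455 = 2.222 m
Horizontal distance from joint 1 to link-2 COM:
  x_c2 = L1*cos(t1) + Lc2*cos(t1+t2)
       = 4.7*0.9455 + 0.6*0.8387 = 4.9471 m
tau1 = m1*g*x_c1 + m2*g*x_c2
     = 3*9.81*2.222 + 9*9.81*4.9471
     = 65.3925 + 436.783
     = 502.1755 Nm


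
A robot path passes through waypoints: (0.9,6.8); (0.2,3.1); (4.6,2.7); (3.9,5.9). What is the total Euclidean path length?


Segment lengths:
  seg1 = sqrt((-0.7)^2 + (-3.7)^2) = 3.7656
  seg2 = sqrt((4.4)^2 + (-0.4)^2) = 4.4181
  seg3 = sqrt((-0.7)^2 + (3.2)^2) = 3.2757
Total = 11.4594


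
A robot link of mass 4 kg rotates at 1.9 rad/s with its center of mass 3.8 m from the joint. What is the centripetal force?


F = m * omega^2 * r
= 4 * 1.9^2 * 3.8
= 4 * 3.61 * 3.8
= 54.872 N


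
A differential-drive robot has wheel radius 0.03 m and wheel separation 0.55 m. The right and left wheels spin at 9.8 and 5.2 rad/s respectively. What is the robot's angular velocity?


vR = r*wR = 0.03*9.8 = 0.294 m/s
vL = r*wL = 0.03*5.2 = 0.156 m/s
v = (vR+vL)/2 = 0.225 m/s
omega = (vR-vL)/L = 0.2509 rad/s
angular velocity = 0.2509 rad/s


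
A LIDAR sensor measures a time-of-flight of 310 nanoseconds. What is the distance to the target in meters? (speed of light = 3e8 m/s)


tof = 310 ns = 3.1e-07 s
dist = c * tof / 2
= 3e8 * 3.1e-07 / 2
= 46.5 m


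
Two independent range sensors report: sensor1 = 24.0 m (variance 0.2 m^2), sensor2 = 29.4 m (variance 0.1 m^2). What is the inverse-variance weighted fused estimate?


w1 = (1/var1) / (1/var1 + 1/var2)
   = 5.0 / (5.0 + 10.0) = 0.3333
w2 = 1 - w1 = 0.6667
fused = w1*s1 + w2*s2 = 8.0 + 19.6
= 27.6 m


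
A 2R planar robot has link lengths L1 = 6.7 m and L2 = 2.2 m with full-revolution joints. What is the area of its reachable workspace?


r_max = L1 + L2 = 8.9 m
r_min = |L1 - L2| = 4.5 m
Area = pi*(r_max^2 - r_min^2)
= pi*(79.21 - 20.25)
= pi * 58.96
= 185.2283 m^2


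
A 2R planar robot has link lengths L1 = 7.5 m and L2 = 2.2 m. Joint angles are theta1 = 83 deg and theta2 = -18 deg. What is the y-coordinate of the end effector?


Convert angles to radians: theta1 = 1.4486, theta2 = -0.3142
y = L1*sin(theta1) + L2*sin(theta1+theta2)
y = 7.4441 + 1.9939
y = 9.438


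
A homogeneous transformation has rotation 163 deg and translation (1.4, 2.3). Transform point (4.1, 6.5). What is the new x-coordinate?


x' = cos(theta)*px - sin(theta)*py + tx
= -0.9563*4.1 - 0.2924*6.5 + 1.4
= -4.4213


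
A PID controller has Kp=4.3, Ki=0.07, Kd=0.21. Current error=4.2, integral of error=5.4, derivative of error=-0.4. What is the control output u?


u = Kp*e + Ki*int(e) + Kd*de/dt
= 4.3*4.2 + 0.07*5.4 + 0.21*(-0.4)
= 18.06 + 0.378 + -0.084
= 18.354


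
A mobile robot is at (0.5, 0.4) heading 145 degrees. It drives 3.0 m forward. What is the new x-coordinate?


x_new = x0 + d*cos(theta)
= 0.5 + 3.0*cos(145)
= 0.5 + -2.4575
= -1.9575


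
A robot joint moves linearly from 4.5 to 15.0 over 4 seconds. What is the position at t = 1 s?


s = t/T = 1/4 = 0.25
p(t) = p0 + (pf-p0)*s
= 4.5 + (15.0 - 4.5) * 0.25
= 7.125


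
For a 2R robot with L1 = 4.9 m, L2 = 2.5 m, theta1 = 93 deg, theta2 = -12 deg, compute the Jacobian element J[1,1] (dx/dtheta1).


J[1,1] = -L1*sin(t1) - L2*sin(t1+t2)
= -4.9*sin(93) - 2.5*sin(81)
= -7.3625


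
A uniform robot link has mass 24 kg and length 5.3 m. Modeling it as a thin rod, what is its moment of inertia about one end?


I = (1/3) * m * L^2
= (1/3) * 24 * 5.3^2
= 0.333333 * 24 * 28.09
= 224.72 kg*m^2


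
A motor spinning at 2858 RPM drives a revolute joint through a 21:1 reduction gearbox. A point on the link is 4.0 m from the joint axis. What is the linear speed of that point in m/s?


omega_motor = 2858 * 2*pi/60 = 299.2891 rad/s
omega_joint = omega_motor / 21 = 14.2519 rad/s
v = omega_joint * r = 14.2519 * 4.0
= 57.0074 m/s


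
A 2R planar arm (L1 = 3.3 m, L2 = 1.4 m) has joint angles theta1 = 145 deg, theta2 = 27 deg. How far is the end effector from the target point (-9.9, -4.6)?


End effector via forward kinematics:
x = L1*cos(t1) + L2*cos(t1+t2) = -4.0896
y = L1*sin(t1) + L2*sin(t1+t2) = 2.0876
Distance to target:
d = sqrt((-9.9 - -4.0896)^2 + (-4.6 - 2.0876)^2)
= sqrt(33.761 + 44.7246)
= 8.8592 m


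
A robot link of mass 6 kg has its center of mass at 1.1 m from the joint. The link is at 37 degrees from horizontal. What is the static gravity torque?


tau = m*g*L*cos(angle)
= 6 * 9.81 * 1.1 * cos(37 deg)
= 6 * 9.81 * 1.1 * 0.7986
= 51.7085 Nm


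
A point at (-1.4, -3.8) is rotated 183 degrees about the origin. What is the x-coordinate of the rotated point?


x' = x*cos(theta) - y*sin(theta)
cos(183 deg) = -0.9986, sin(183 deg) = -0.0523
x' = -1.4 * -0.9986 - -3.8 * -0.0523
= 1.3981 - 0.1989
= 1.1992


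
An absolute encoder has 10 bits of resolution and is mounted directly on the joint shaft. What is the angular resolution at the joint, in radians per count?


counts = 2^10 = 1024
resolution = 2*pi / 1024
= 0.0061 rad/count


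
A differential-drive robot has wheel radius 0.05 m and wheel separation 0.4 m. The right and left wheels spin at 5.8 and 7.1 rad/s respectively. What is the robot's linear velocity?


vR = r*wR = 0.05*5.8 = 0.29 m/s
vL = r*wL = 0.05*7.1 = 0.355 m/s
v = (vR+vL)/2 = 0.3225 m/s
omega = (vR-vL)/L = -0.1625 rad/s
linear velocity = 0.3225 m/s


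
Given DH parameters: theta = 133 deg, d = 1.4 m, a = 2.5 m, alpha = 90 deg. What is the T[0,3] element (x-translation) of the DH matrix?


T[0,3] = a * cos(theta)
= 2.5 * cos(133 deg)
= 2.5 * -0.682
= -1.705


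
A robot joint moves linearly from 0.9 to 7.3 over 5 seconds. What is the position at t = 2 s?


s = t/T = 2/5 = 0.4
p(t) = p0 + (pf-p0)*s
= 0.9 + (7.3 - 0.9) * 0.4
= 3.46


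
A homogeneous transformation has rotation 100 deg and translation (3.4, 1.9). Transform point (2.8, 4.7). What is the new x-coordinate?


x' = cos(theta)*px - sin(theta)*py + tx
= -0.1736*2.8 - 0.9848*4.7 + 3.4
= -1.7148


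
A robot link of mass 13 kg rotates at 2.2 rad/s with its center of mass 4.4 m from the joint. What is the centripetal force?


F = m * omega^2 * r
= 13 * 2.2^2 * 4.4
= 13 * 4.84 * 4.4
= 276.848 N


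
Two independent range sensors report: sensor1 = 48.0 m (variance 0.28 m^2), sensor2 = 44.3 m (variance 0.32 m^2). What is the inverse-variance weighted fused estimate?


w1 = (1/var1) / (1/var1 + 1/var2)
   = 3.5714 / (3.5714 + 3.125) = 0.5333
w2 = 1 - w1 = 0.4667
fused = w1*s1 + w2*s2 = 25.6 + 20.6733
= 46.2733 m


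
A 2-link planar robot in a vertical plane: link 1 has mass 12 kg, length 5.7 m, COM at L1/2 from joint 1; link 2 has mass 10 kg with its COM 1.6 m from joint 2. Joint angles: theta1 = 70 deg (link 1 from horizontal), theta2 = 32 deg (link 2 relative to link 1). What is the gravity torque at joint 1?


Horizontal distance from joint 1 to link-1 COM:
  x_c1 = (L1/2)*cos(t1) = 2.85 * 0.342 = 0.9748 m
Horizontal distance from joint 1 to link-2 COM:
  x_c2 = L1*cos(t1) + Lc2*cos(t1+t2)
       = 5.7*0.342 + 1.6*-0.2079 = 1.6169 m
tau1 = m1*g*x_c1 + m2*g*x_c2
     = 12*9.81*0.9748 + 10*9.81*1.6169
     = 114.7484 + 158.6136
     = 273.362 Nm


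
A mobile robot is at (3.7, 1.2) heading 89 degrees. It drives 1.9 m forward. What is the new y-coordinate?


y_new = y0 + d*sin(theta)
= 1.2 + 1.9*sin(89)
= 1.2 + 1.8997
= 3.0997


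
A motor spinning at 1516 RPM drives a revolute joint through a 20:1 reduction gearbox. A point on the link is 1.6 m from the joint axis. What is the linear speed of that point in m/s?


omega_motor = 1516 * 2*pi/60 = 158.7551 rad/s
omega_joint = omega_motor / 20 = 7.9378 rad/s
v = omega_joint * r = 7.9378 * 1.6
= 12.7004 m/s


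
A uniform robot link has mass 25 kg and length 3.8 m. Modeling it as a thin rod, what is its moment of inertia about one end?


I = (1/3) * m * L^2
= (1/3) * 25 * 3.8^2
= 0.333333 * 25 * 14.44
= 120.3333 kg*m^2


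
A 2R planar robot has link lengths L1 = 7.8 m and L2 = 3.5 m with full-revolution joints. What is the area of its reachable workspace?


r_max = L1 + L2 = 11.3 m
r_min = |L1 - L2| = 4.3 m
Area = pi*(r_max^2 - r_min^2)
= pi*(127.69 - 18.49)
= pi * 109.2
= 343.0619 m^2


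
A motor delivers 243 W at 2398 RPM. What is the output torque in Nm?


omega = 2398 * 2*pi/60 = 251.118 rad/s
tau = P / omega = 243 / 251.118
= 0.9677 Nm


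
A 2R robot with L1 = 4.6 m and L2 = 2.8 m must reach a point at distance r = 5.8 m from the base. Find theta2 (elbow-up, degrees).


cos(theta2) = (r^2 - L1^2 - L2^2) / (2*L1*L2)
cos(theta2) = (33.64 - 21.16 - 7.84) / 25.76
cos(theta2) = 0.180124
theta2 = 79.623 degrees


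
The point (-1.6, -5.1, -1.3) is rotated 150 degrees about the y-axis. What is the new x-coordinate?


Rotation about y-axis: x' = x*cos(theta) + z*sin(theta)
= -1.6 * -0.866 + -1.3 * 0.5
= 0.7356


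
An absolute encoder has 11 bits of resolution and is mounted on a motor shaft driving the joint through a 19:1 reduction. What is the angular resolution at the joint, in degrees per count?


counts = 2^11 = 2048
effective counts at joint = 2048 * 19 = 38912
resolution = 360 / 38912
= 0.0093 deg/count


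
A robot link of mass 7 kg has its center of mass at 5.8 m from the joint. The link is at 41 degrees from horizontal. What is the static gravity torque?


tau = m*g*L*cos(angle)
= 7 * 9.81 * 5.8 * cos(41 deg)
= 7 * 9.81 * 5.8 * 0.7547
= 300.5903 Nm


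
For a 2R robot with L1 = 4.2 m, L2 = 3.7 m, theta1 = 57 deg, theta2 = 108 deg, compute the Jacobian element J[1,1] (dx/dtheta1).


J[1,1] = -L1*sin(t1) - L2*sin(t1+t2)
= -4.2*sin(57) - 3.7*sin(165)
= -4.48


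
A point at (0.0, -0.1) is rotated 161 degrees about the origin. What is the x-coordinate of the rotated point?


x' = x*cos(theta) - y*sin(theta)
cos(161 deg) = -0.9455, sin(161 deg) = 0.3256
x' = 0.0 * -0.9455 - -0.1 * 0.3256
= -0.0 - -0.0326
= 0.0326


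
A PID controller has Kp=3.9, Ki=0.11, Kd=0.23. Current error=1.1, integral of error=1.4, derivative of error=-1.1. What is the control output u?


u = Kp*e + Ki*int(e) + Kd*de/dt
= 3.9*1.1 + 0.11*1.4 + 0.23*(-1.1)
= 4.29 + 0.154 + -0.253
= 4.191


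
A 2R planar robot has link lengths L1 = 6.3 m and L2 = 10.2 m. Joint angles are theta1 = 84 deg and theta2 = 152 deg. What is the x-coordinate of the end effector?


Convert angles to radians: theta1 = 1.4661, theta2 = 2.6529
x = L1*cos(theta1) + L2*cos(theta1+theta2)
x = 0.6585 + -5.7038
x = -5.0452


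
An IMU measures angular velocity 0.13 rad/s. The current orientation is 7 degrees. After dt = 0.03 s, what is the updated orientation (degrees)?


delta_theta = w * dt = 0.13 * 0.03 = 0.0039 rad
= 0.2235 deg
theta_new = 7 + 0.2235 = 7.2235 deg


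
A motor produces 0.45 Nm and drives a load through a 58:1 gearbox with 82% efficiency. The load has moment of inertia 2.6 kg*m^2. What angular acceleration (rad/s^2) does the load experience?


tau_out = tau_motor * N * eta
= 0.45 * 58 * 0.82 = 21.402 Nm
alpha = tau_out / I = 21.402 / 2.6
= 8.2315 rad/s^2


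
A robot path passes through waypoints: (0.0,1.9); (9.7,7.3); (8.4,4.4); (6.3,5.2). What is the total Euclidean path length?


Segment lengths:
  seg1 = sqrt((9.7)^2 + (5.4)^2) = 11.1018
  seg2 = sqrt((-1.3)^2 + (-2.9)^2) = 3.178
  seg3 = sqrt((-2.1)^2 + (0.8)^2) = 2.2472
Total = 16.5271


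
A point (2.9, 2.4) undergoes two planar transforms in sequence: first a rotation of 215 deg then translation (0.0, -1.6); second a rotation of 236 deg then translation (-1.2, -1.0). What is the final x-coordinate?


After transform 1:
x1 = cos(215)*2.9 - sin(215)*2.4 + 0.0 = -0.999
y1 = sin(215)*2.9 + cos(215)*2.4 + -1.6 = -5.2293
After transform 2:
x2 = cos(236)*-0.999 - sin(236)*-5.2293 + -1.2
= -4.9767


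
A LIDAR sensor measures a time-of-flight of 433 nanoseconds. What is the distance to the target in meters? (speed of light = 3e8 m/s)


tof = 433 ns = 4.33e-07 s
dist = c * tof / 2
= 3e8 * 4.33e-07 / 2
= 64.95 m


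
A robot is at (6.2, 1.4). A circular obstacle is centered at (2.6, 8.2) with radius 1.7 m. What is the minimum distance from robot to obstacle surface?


center_dist = sqrt((6.2-2.6)^2 + (1.4-8.2)^2)
= sqrt(12.96 + 46.24)
= 7.6942
min_dist = center_dist - radius = 7.6942 - 1.7 = 5.9942 m


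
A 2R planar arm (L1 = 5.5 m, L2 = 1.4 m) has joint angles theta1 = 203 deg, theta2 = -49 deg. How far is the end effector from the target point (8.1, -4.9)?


End effector via forward kinematics:
x = L1*cos(t1) + L2*cos(t1+t2) = -6.3211
y = L1*sin(t1) + L2*sin(t1+t2) = -1.5353
Distance to target:
d = sqrt((8.1 - -6.3211)^2 + (-4.9 - -1.5353)^2)
= sqrt(207.9678 + 11.3212)
= 14.8084 m


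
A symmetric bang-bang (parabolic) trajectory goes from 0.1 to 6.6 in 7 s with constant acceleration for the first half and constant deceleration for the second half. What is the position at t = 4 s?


Symmetric rest-to-rest: each phase covers (pf-p0)/2 in time T/2. 0.5*a*(T/2)^2 = (pf-p0)/2 => a = 4*(pf-p0)/T^2
a = 4*(6.6-0.1)/7^2 = 0.5306
t = 4 is in the deceleration phase (t > T/2).
p = pf - 0.5*a*(T-t)^2 = 6.6 - 0.5*0.5306*3^2
= 4.2122


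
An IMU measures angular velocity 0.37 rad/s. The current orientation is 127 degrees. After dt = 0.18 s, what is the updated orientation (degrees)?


delta_theta = w * dt = 0.37 * 0.18 = 0.0666 rad
= 3.8159 deg
theta_new = 127 + 3.8159 = 130.8159 deg


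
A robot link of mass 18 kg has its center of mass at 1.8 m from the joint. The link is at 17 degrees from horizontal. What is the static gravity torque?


tau = m*g*L*cos(angle)
= 18 * 9.81 * 1.8 * cos(17 deg)
= 18 * 9.81 * 1.8 * 0.9563
= 303.9557 Nm


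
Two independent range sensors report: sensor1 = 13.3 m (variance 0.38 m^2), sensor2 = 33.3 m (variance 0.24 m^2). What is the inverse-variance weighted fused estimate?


w1 = (1/var1) / (1/var1 + 1/var2)
   = 2.6316 / (2.6316 + 4.1667) = 0.3871
w2 = 1 - w1 = 0.6129
fused = w1*s1 + w2*s2 = 5.1484 + 20.4097
= 25.5581 m


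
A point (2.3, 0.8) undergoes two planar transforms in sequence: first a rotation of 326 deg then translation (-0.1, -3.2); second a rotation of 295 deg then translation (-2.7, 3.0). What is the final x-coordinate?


After transform 1:
x1 = cos(326)*2.3 - sin(326)*0.8 + -0.1 = 2.2541
y1 = sin(326)*2.3 + cos(326)*0.8 + -3.2 = -3.8229
After transform 2:
x2 = cos(295)*2.2541 - sin(295)*-3.8229 + -2.7
= -5.2121


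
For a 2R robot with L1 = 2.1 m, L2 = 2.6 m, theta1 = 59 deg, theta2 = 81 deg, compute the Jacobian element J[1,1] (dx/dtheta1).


J[1,1] = -L1*sin(t1) - L2*sin(t1+t2)
= -2.1*sin(59) - 2.6*sin(140)
= -3.4713


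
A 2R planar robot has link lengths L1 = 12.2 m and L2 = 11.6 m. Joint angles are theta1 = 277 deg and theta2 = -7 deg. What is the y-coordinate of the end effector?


Convert angles to radians: theta1 = 4.8346, theta2 = -0.1222
y = L1*sin(theta1) + L2*sin(theta1+theta2)
y = -12.1091 + -11.6
y = -23.7091


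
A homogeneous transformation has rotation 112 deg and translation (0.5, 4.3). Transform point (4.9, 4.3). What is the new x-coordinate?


x' = cos(theta)*px - sin(theta)*py + tx
= -0.3746*4.9 - 0.9272*4.3 + 0.5
= -5.3225


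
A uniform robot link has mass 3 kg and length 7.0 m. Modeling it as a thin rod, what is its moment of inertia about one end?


I = (1/3) * m * L^2
= (1/3) * 3 * 7.0^2
= 0.333333 * 3 * 49.0
= 49.0 kg*m^2


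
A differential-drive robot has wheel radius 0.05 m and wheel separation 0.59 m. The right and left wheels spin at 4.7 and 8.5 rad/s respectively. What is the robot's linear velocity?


vR = r*wR = 0.05*4.7 = 0.235 m/s
vL = r*wL = 0.05*8.5 = 0.425 m/s
v = (vR+vL)/2 = 0.33 m/s
omega = (vR-vL)/L = -0.322 rad/s
linear velocity = 0.33 m/s


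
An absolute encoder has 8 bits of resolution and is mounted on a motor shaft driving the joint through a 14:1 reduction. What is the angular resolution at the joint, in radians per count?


counts = 2^8 = 256
effective counts at joint = 256 * 14 = 3584
resolution = 2*pi / 3584
= 0.0018 rad/count


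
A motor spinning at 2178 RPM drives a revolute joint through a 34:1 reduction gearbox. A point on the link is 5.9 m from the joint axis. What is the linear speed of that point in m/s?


omega_motor = 2178 * 2*pi/60 = 228.0796 rad/s
omega_joint = omega_motor / 34 = 6.7082 rad/s
v = omega_joint * r = 6.7082 * 5.9
= 39.5785 m/s


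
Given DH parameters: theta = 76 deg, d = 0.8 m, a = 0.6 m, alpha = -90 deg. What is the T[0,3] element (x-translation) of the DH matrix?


T[0,3] = a * cos(theta)
= 0.6 * cos(76 deg)
= 0.6 * 0.2419
= 0.1452


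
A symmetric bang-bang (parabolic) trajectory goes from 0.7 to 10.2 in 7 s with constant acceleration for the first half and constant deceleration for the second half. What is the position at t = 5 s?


Symmetric rest-to-rest: each phase covers (pf-p0)/2 in time T/2. 0.5*a*(T/2)^2 = (pf-p0)/2 => a = 4*(pf-p0)/T^2
a = 4*(10.2-0.7)/7^2 = 0.7755
t = 5 is in the deceleration phase (t > T/2).
p = pf - 0.5*a*(T-t)^2 = 10.2 - 0.5*0.7755*2^2
= 8.649


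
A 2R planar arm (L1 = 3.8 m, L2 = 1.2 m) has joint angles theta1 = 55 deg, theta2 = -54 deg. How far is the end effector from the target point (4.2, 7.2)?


End effector via forward kinematics:
x = L1*cos(t1) + L2*cos(t1+t2) = 3.3794
y = L1*sin(t1) + L2*sin(t1+t2) = 3.1337
Distance to target:
d = sqrt((4.2 - 3.3794)^2 + (7.2 - 3.1337)^2)
= sqrt(0.6734 + 16.5346)
= 4.1483 m


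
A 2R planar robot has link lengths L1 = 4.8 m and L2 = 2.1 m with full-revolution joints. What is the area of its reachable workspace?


r_max = L1 + L2 = 6.9 m
r_min = |L1 - L2| = 2.7 m
Area = pi*(r_max^2 - r_min^2)
= pi*(47.61 - 7.29)
= pi * 40.32
= 126.669 m^2


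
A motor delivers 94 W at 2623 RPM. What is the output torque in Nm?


omega = 2623 * 2*pi/60 = 274.6799 rad/s
tau = P / omega = 94 / 274.6799
= 0.3422 Nm


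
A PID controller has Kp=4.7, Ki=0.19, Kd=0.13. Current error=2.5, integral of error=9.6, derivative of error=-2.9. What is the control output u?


u = Kp*e + Ki*int(e) + Kd*de/dt
= 4.7*2.5 + 0.19*9.6 + 0.13*(-2.9)
= 11.75 + 1.824 + -0.377
= 13.197


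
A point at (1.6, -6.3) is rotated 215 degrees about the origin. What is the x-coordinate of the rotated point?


x' = x*cos(theta) - y*sin(theta)
cos(215 deg) = -0.8192, sin(215 deg) = -0.5736
x' = 1.6 * -0.8192 - -6.3 * -0.5736
= -1.3106 - 3.6135
= -4.9242


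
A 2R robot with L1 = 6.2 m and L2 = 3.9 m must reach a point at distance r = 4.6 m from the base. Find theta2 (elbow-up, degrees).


cos(theta2) = (r^2 - L1^2 - L2^2) / (2*L1*L2)
cos(theta2) = (21.16 - 38.44 - 15.21) / 48.36
cos(theta2) = -0.671836
theta2 = 132.2089 degrees


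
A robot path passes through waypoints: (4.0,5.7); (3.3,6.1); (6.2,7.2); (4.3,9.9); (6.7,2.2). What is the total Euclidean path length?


Segment lengths:
  seg1 = sqrt((-0.7)^2 + (0.4)^2) = 0.8062
  seg2 = sqrt((2.9)^2 + (1.1)^2) = 3.1016
  seg3 = sqrt((-1.9)^2 + (2.7)^2) = 3.3015
  seg4 = sqrt((2.4)^2 + (-7.7)^2) = 8.0654
Total = 15.2747


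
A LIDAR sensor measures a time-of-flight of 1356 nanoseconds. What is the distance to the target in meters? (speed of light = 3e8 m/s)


tof = 1356 ns = 1.356e-06 s
dist = c * tof / 2
= 3e8 * 1.356e-06 / 2
= 203.4 m


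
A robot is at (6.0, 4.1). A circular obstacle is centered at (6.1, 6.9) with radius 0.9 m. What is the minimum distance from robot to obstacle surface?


center_dist = sqrt((6.0-6.1)^2 + (4.1-6.9)^2)
= sqrt(0.01 + 7.84)
= 2.8018
min_dist = center_dist - radius = 2.8018 - 0.9 = 1.9018 m


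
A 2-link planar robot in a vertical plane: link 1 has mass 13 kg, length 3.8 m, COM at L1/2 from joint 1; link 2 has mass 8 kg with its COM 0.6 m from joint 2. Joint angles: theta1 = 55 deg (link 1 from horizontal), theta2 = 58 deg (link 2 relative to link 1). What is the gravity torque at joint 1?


Horizontal distance from joint 1 to link-1 COM:
  x_c1 = (L1/2)*cos(t1) = 1.9 * 0.5736 = 1.0898 m
Horizontal distance from joint 1 to link-2 COM:
  x_c2 = L1*cos(t1) + Lc2*cos(t1+t2)
       = 3.8*0.5736 + 0.6*-0.3907 = 1.9452 m
tau1 = m1*g*x_c1 + m2*g*x_c2
     = 13*9.81*1.0898 + 8*9.81*1.9452
     = 138.9816 + 152.6555
     = 291.6371 Nm


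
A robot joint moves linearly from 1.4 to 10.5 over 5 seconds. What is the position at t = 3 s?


s = t/T = 3/5 = 0.6
p(t) = p0 + (pf-p0)*s
= 1.4 + (10.5 - 1.4) * 0.6
= 6.86


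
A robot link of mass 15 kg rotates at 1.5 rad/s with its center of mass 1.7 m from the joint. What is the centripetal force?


F = m * omega^2 * r
= 15 * 1.5^2 * 1.7
= 15 * 2.25 * 1.7
= 57.375 N
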